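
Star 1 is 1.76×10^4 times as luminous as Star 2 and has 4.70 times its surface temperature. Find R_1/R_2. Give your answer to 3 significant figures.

L ∝ R²T⁴ gives R ∝ √L / T², so
R_1/R_2 = √(1.76×10^4) / (4.70)² = 132.7 / 22.09 = 6.006.

6.01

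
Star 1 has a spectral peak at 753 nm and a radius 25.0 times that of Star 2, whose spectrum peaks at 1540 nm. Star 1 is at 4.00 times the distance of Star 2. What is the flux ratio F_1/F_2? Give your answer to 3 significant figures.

683

Wien's law: T_1/T_2 = λ_2/λ_1 = 1540/753 = 2.045.
L_1/L_2 = (R_1/R_2)²(T_1/T_2)⁴ = (25.0)²(2.045)⁴ = 1.093×10^4.
F_1/F_2 = (L_1/L_2)/(d_1/d_2)² = 1.093×10^4/(4.00)² = 683.4.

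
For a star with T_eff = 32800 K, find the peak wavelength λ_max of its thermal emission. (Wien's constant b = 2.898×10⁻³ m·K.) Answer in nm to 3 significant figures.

λ_max = b/T = 2.898×10⁻³ / 32800 = 8.84×10^-8 m = 88.35 nm.

88.4 nm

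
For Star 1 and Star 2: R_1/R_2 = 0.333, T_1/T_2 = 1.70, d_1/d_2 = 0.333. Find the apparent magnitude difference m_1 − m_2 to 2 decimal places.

L_1/L_2 = (0.333)²(1.70)⁴ = 0.9262.
F_1/F_2 = (L_1/L_2)/(d_1/d_2)² = 0.9262/0.1109 = 8.352.
m_1 − m_2 = −2.5 log₁₀(8.352) = -2.30.

-2.30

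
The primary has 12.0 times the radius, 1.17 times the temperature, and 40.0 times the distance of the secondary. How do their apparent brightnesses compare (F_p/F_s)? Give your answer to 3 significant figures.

0.169

L_p/L_s = (R_p/R_s)²(T_p/T_s)⁴ = (12.0)² × (1.17)⁴ = 269.8.
F_p/F_s = (L_p/L_s)/(d_p/d_s)² = 269.8 / (40.0)² = 0.1686.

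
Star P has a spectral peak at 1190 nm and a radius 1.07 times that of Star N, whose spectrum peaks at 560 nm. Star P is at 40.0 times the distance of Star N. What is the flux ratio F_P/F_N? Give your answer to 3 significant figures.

3.51×10^-5

Wien's law: T_P/T_N = λ_N/λ_P = 560/1190 = 0.4706.
L_P/L_N = (R_P/R_N)²(T_P/T_N)⁴ = (1.07)²(0.4706)⁴ = 0.05615.
F_P/F_N = (L_P/L_N)/(d_P/d_N)² = 0.05615/(40.0)² = 3.509×10^-5.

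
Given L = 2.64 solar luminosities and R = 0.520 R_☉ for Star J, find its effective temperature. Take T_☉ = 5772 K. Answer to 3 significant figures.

T/T_☉ = (L/L_☉)^(1/4) / (R/R_☉)^(1/2)
T = 5772 × (2.64)^(1/4) / √(0.520) = 5772 × 1.275 / 0.7211 = 1.020×10^4 K.

1.02×10^4 K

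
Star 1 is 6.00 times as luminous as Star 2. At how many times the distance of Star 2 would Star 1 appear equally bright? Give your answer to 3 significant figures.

2.45

Equal flux requires L_1/d_1² = L_2/d_2², so d_1/d_2 = √(L_1/L_2)
= √(6.00) = 2.449.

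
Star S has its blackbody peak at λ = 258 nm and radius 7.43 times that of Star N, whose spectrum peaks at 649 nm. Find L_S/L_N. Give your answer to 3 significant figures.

Wien's law gives T ∝ 1/λ_max, so T_S/T_N = λ_N/λ_S = 649/258 = 2.516.
Then L ∝ R²T⁴ gives L_S/L_N = (7.43)² × (2.516)⁴ = 55.20 × 40.04 = 2210.

2.21×10^3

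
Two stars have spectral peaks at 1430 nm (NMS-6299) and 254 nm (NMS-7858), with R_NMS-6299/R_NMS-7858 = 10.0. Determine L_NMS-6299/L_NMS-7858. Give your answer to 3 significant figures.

Wien's law gives T ∝ 1/λ_max, so T_NMS-6299/T_NMS-7858 = λ_NMS-7858/λ_NMS-6299 = 254/1430 = 0.1776.
Then L ∝ R²T⁴ gives L_NMS-6299/L_NMS-7858 = (10.0)² × (0.1776)⁴ = 100.0 × 9.954×10^-4 = 0.09954.

0.0995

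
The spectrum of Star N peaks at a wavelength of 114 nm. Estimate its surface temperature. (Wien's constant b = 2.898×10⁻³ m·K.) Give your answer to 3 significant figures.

T = b/λ_max = 2.898×10⁻³ / (114×10⁻⁹) = 2.542×10^4 K.

2.54×10^4 K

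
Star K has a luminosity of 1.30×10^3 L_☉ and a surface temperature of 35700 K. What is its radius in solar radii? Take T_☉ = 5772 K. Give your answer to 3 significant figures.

0.943 solar radii

R/R_☉ = √(L/L_☉) / (T/T_☉)² = √(1.30×10^3) / (6.185)²
       = 36.06 / 38.25 = 0.9425.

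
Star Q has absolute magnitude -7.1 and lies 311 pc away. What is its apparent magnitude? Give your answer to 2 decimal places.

m = M + 5 log₁₀(d/10 pc) = -7.1 + 5 log₁₀(311/10)
  = -7.1 + 5 × 1.493 = -7.1 + 7.46 = 0.36.

0.36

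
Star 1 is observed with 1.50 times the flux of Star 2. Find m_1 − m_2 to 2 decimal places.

-0.44

m_1 − m_2 = −2.5 log₁₀(F_1/F_2) = −2.5 log₁₀(1.50) = −2.5 × (0.176) = -0.440.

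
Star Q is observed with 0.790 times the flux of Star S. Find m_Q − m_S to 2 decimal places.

m_Q − m_S = −2.5 log₁₀(F_Q/F_S) = −2.5 log₁₀(0.790) = −2.5 × (-0.102) = 0.256.

0.26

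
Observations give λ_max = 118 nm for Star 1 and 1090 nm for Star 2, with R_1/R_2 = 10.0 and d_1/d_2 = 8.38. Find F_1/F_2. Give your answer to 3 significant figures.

Wien's law: T_1/T_2 = λ_2/λ_1 = 1090/118 = 9.237.
L_1/L_2 = (R_1/R_2)²(T_1/T_2)⁴ = (10.0)²(9.237)⁴ = 7.281×10^5.
F_1/F_2 = (L_1/L_2)/(d_1/d_2)² = 7.281×10^5/(8.38)² = 1.037×10^4.

1.04×10^4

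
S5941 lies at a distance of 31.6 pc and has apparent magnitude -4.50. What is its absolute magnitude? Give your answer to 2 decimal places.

M = m − 5 log₁₀(d/10 pc) = -4.50 − 5 log₁₀(31.6/10)
  = -4.50 − 5 × 0.500 = -4.50 − 2.50 = -7.00.

-7.00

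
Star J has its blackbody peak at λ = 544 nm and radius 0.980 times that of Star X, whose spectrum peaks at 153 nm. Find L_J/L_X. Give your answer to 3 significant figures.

Wien's law gives T ∝ 1/λ_max, so T_J/T_X = λ_X/λ_J = 153/544 = 0.2812.
Then L ∝ R²T⁴ gives L_J/L_X = (0.980)² × (0.2812)⁴ = 0.9604 × 0.006257 = 0.006009.

0.00601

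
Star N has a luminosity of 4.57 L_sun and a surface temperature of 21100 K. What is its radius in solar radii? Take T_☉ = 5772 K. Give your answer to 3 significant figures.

R/R_☉ = √(L/L_☉) / (T/T_☉)² = √(4.57) / (3.656)²
       = 2.138 / 13.36 = 0.1600.

0.160 solar radii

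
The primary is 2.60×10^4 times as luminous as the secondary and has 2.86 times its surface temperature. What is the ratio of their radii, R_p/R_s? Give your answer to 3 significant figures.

L ∝ R²T⁴ gives R ∝ √L / T², so
R_p/R_s = √(2.60×10^4) / (2.86)² = 161.2 / 8.180 = 19.71.

19.7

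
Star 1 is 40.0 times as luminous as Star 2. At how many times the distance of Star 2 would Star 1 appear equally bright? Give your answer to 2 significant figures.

6.3

Equal flux requires L_1/d_1² = L_2/d_2², so d_1/d_2 = √(L_1/L_2)
= √(40.0) = 6.325.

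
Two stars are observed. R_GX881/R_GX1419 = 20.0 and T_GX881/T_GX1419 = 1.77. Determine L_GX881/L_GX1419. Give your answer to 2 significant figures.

3.9×10^3

From the Stefan–Boltzmann law, L ∝ R²T⁴, so
L_GX881/L_GX1419 = (R_GX881/R_GX1419)² (T_GX881/T_GX1419)⁴ = (20.0)² × (1.77)⁴ = 400.0 × 9.815 = 3926.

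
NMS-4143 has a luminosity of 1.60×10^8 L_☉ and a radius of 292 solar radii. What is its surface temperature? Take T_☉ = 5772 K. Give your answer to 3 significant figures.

T/T_☉ = (L/L_☉)^(1/4) / (R/R_☉)^(1/2)
T = 5772 × (1.60×10^8)^(1/4) / √(292) = 5772 × 112.5 / 17.09 = 3.799×10^4 K.

3.80×10^4 K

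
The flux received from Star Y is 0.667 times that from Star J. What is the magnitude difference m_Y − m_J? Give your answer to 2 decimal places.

0.44

m_Y − m_J = −2.5 log₁₀(F_Y/F_J) = −2.5 log₁₀(0.667) = −2.5 × (-0.176) = 0.440.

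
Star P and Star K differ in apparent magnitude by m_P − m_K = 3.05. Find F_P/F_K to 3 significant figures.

0.0603

F_P/F_K = 10^(−(m_P − m_K)/2.5) = 10^(-3.05/2.5) = 10^-1.220 = 0.06026.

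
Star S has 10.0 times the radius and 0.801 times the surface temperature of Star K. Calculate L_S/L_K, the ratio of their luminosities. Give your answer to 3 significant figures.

41.2

From the Stefan–Boltzmann law, L ∝ R²T⁴, so
L_S/L_K = (R_S/R_K)² (T_S/T_K)⁴ = (10.0)² × (0.801)⁴ = 100.0 × 0.4117 = 41.17.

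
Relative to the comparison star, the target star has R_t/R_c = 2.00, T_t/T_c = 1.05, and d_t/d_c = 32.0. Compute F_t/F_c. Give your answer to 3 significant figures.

0.00475

L_t/L_c = (R_t/R_c)²(T_t/T_c)⁴ = (2.00)² × (1.05)⁴ = 4.862.
F_t/F_c = (L_t/L_c)/(d_t/d_c)² = 4.862 / (32.0)² = 0.004748.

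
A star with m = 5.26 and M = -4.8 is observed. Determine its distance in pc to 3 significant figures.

1.03×10^3 pc

m − M = 5 log₁₀(d/10 pc)
5.26 − (-4.8) = 10.06 = 5 log₁₀(d/10)
d = 10 × 10^(10.06/5) = 10 × 10^2.012 = 1028 pc.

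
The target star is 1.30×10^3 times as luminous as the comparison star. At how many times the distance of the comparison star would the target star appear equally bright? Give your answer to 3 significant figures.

Equal flux requires L_t/d_t² = L_c/d_c², so d_t/d_c = √(L_t/L_c)
= √(1.30×10^3) = 36.06.

36.1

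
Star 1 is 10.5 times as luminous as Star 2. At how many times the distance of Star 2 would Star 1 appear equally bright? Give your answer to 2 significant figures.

3.2

Equal flux requires L_1/d_1² = L_2/d_2², so d_1/d_2 = √(L_1/L_2)
= √(10.5) = 3.240.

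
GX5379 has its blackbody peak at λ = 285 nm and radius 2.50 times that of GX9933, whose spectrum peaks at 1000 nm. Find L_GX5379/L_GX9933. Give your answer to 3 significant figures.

947

Wien's law gives T ∝ 1/λ_max, so T_GX5379/T_GX9933 = λ_GX9933/λ_GX5379 = 1000/285 = 3.509.
Then L ∝ R²T⁴ gives L_GX5379/L_GX9933 = (2.50)² × (3.509)⁴ = 6.250 × 151.6 = 947.3.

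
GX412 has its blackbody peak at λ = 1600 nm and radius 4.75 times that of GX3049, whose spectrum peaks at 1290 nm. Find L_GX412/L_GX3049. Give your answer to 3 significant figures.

9.53

Wien's law gives T ∝ 1/λ_max, so T_GX412/T_GX3049 = λ_GX3049/λ_GX412 = 1290/1600 = 0.8063.
Then L ∝ R²T⁴ gives L_GX412/L_GX3049 = (4.75)² × (0.8063)⁴ = 22.56 × 0.4226 = 9.534.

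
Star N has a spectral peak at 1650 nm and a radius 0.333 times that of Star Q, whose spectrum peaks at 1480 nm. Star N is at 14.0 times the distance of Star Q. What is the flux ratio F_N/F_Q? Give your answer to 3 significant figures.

3.66×10^-4

Wien's law: T_N/T_Q = λ_Q/λ_N = 1480/1650 = 0.8970.
L_N/L_Q = (R_N/R_Q)²(T_N/T_Q)⁴ = (0.333)²(0.8970)⁴ = 0.07178.
F_N/F_Q = (L_N/L_Q)/(d_N/d_Q)² = 0.07178/(14.0)² = 3.662×10^-4.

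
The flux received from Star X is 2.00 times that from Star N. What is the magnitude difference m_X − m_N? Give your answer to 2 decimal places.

m_X − m_N = −2.5 log₁₀(F_X/F_N) = −2.5 log₁₀(2.00) = −2.5 × (0.301) = -0.753.

-0.75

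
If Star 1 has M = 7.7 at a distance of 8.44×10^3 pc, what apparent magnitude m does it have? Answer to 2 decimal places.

22.33

m = M + 5 log₁₀(d/10 pc) = 7.7 + 5 log₁₀(8.44×10^3/10)
  = 7.7 + 5 × 2.926 = 7.7 + 14.63 = 22.33.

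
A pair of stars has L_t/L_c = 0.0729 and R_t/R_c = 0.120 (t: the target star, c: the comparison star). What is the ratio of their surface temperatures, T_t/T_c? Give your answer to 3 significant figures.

1.50

L ∝ R²T⁴ gives T ∝ (L/R²)^(1/4), so
T_t/T_c = (0.0729 / 0.120²)^(1/4) = (5.063)^(1/4) = 1.500.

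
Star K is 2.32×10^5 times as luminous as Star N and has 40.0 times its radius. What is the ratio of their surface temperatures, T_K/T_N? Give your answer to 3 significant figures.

3.47

L ∝ R²T⁴ gives T ∝ (L/R²)^(1/4), so
T_K/T_N = (2.32×10^5 / 40.0²)^(1/4) = (145.0)^(1/4) = 3.470.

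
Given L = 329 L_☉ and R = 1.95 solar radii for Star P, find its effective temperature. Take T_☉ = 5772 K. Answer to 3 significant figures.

1.76×10^4 K

T/T_☉ = (L/L_☉)^(1/4) / (R/R_☉)^(1/2)
T = 5772 × (329)^(1/4) / √(1.95) = 5772 × 4.259 / 1.396 = 1.760×10^4 K.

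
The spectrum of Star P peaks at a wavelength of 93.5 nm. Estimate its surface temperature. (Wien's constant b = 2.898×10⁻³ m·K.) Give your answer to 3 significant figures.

T = b/λ_max = 2.898×10⁻³ / (93.5×10⁻⁹) = 3.099×10^4 K.

3.10×10^4 K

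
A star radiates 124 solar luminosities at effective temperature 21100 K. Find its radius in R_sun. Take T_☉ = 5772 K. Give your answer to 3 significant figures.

R/R_☉ = √(L/L_☉) / (T/T_☉)² = √(124) / (3.656)²
       = 11.14 / 13.36 = 0.8333.

0.833 R_sun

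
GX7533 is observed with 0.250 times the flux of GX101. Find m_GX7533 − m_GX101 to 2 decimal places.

1.51

m_GX7533 − m_GX101 = −2.5 log₁₀(F_GX7533/F_GX101) = −2.5 log₁₀(0.250) = −2.5 × (-0.602) = 1.505.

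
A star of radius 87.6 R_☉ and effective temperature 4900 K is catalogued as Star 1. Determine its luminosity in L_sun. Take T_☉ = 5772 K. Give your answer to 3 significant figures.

3.99×10^3 L_sun

L/L_☉ = (R/R_☉)² (T/T_☉)⁴ = (87.6)² × (4900/5772)⁴
       = 7674 × (0.8489)⁴ = 7674 × 0.5194 = 3986.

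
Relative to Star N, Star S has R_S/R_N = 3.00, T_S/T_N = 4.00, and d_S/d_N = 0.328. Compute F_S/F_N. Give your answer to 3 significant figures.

L_S/L_N = (R_S/R_N)²(T_S/T_N)⁴ = (3.00)² × (4.00)⁴ = 2304.
F_S/F_N = (L_S/L_N)/(d_S/d_N)² = 2304 / (0.328)² = 2.142×10^4.

2.14×10^4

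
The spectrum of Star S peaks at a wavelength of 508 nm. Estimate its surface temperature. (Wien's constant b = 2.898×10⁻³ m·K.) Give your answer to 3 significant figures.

T = b/λ_max = 2.898×10⁻³ / (508×10⁻⁹) = 5705 K.

5.70×10^3 K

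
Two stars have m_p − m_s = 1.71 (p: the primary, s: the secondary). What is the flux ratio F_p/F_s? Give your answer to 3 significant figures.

0.207

F_p/F_s = 10^(−(m_p − m_s)/2.5) = 10^(-1.71/2.5) = 10^-0.684 = 0.2070.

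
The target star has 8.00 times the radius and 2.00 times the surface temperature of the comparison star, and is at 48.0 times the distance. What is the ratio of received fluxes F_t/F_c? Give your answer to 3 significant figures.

L_t/L_c = (R_t/R_c)²(T_t/T_c)⁴ = (8.00)² × (2.00)⁴ = 1024.
F_t/F_c = (L_t/L_c)/(d_t/d_c)² = 1024 / (48.0)² = 0.4444.

0.444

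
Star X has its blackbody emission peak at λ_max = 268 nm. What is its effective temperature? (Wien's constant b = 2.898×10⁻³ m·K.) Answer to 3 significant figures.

1.08×10^4 K

T = b/λ_max = 2.898×10⁻³ / (268×10⁻⁹) = 1.081×10^4 K.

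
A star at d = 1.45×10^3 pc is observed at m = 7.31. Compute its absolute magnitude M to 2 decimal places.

-3.50

M = m − 5 log₁₀(d/10 pc) = 7.31 − 5 log₁₀(1.45×10^3/10)
  = 7.31 − 5 × 2.161 = 7.31 − 10.81 = -3.50.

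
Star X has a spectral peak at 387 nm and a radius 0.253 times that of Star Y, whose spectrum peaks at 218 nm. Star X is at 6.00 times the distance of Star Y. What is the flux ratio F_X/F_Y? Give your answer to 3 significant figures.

Wien's law: T_X/T_Y = λ_Y/λ_X = 218/387 = 0.5633.
L_X/L_Y = (R_X/R_Y)²(T_X/T_Y)⁴ = (0.253)²(0.5633)⁴ = 0.006445.
F_X/F_Y = (L_X/L_Y)/(d_X/d_Y)² = 0.006445/(6.00)² = 1.790×10^-4.

1.79×10^-4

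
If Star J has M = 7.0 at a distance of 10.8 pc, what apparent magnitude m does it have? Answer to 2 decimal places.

7.17

m = M + 5 log₁₀(d/10 pc) = 7.0 + 5 log₁₀(10.8/10)
  = 7.0 + 5 × 0.033 = 7.0 + 0.17 = 7.17.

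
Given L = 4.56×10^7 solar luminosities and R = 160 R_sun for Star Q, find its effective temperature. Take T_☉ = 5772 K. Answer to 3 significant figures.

3.75×10^4 K

T/T_☉ = (L/L_☉)^(1/4) / (R/R_☉)^(1/2)
T = 5772 × (4.56×10^7)^(1/4) / √(160) = 5772 × 82.18 / 12.65 = 3.750×10^4 K.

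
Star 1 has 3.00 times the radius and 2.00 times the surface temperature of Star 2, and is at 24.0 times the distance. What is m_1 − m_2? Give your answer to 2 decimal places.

1.51

L_1/L_2 = (3.00)²(2.00)⁴ = 144.0.
F_1/F_2 = (L_1/L_2)/(d_1/d_2)² = 144.0/576.0 = 0.2500.
m_1 − m_2 = −2.5 log₁₀(0.2500) = 1.51.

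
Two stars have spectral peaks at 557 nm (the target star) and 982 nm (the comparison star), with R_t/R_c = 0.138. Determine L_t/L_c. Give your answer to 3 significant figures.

0.184

Wien's law gives T ∝ 1/λ_max, so T_t/T_c = λ_c/λ_t = 982/557 = 1.763.
Then L ∝ R²T⁴ gives L_t/L_c = (0.138)² × (1.763)⁴ = 0.01904 × 9.661 = 0.1840.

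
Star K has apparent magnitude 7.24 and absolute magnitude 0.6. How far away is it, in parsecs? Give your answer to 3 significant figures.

213 pc

m − M = 5 log₁₀(d/10 pc)
7.24 − (0.6) = 6.64 = 5 log₁₀(d/10)
d = 10 × 10^(6.64/5) = 10 × 10^1.328 = 212.8 pc.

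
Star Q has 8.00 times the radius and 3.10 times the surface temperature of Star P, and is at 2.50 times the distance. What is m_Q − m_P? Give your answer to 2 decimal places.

-7.44

L_Q/L_P = (8.00)²(3.10)⁴ = 5911.
F_Q/F_P = (L_Q/L_P)/(d_Q/d_P)² = 5911/6.250 = 945.7.
m_Q − m_P = −2.5 log₁₀(945.7) = -7.44.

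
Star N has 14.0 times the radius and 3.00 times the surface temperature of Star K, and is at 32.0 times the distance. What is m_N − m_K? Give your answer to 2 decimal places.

-2.98

L_N/L_K = (14.0)²(3.00)⁴ = 1.588×10^4.
F_N/F_K = (L_N/L_K)/(d_N/d_K)² = 1.588×10^4/1024 = 15.50.
m_N − m_K = −2.5 log₁₀(15.50) = -2.98.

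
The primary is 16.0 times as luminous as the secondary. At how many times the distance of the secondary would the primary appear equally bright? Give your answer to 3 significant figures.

4.00

Equal flux requires L_p/d_p² = L_s/d_s², so d_p/d_s = √(L_p/L_s)
= √(16.0) = 4.000.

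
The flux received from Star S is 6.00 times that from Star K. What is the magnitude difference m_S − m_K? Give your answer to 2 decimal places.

-1.95

m_S − m_K = −2.5 log₁₀(F_S/F_K) = −2.5 log₁₀(6.00) = −2.5 × (0.778) = -1.945.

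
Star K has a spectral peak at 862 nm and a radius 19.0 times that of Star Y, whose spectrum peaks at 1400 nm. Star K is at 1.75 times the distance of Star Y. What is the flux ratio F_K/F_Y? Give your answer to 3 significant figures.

820

Wien's law: T_K/T_Y = λ_Y/λ_K = 1400/862 = 1.624.
L_K/L_Y = (R_K/R_Y)²(T_K/T_Y)⁴ = (19.0)²(1.624)⁴ = 2512.
F_K/F_Y = (L_K/L_Y)/(d_K/d_Y)² = 2512/(1.75)² = 820.2.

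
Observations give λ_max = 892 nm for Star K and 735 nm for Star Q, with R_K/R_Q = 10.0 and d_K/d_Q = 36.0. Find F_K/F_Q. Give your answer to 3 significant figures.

0.0356

Wien's law: T_K/T_Q = λ_Q/λ_K = 735/892 = 0.8240.
L_K/L_Q = (R_K/R_Q)²(T_K/T_Q)⁴ = (10.0)²(0.8240)⁴ = 46.10.
F_K/F_Q = (L_K/L_Q)/(d_K/d_Q)² = 46.10/(36.0)² = 0.03557.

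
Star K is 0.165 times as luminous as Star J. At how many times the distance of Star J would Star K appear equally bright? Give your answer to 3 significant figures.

0.406

Equal flux requires L_K/d_K² = L_J/d_J², so d_K/d_J = √(L_K/L_J)
= √(0.165) = 0.4062.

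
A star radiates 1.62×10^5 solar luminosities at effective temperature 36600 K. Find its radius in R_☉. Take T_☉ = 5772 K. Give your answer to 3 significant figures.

R/R_☉ = √(L/L_☉) / (T/T_☉)² = √(1.62×10^5) / (6.341)²
       = 402.5 / 40.21 = 10.01.

10.0 R_☉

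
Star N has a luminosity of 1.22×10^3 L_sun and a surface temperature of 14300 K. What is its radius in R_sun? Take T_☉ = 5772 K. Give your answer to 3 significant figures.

5.69 R_sun

R/R_☉ = √(L/L_☉) / (T/T_☉)² = √(1.22×10^3) / (2.477)²
       = 34.93 / 6.138 = 5.691.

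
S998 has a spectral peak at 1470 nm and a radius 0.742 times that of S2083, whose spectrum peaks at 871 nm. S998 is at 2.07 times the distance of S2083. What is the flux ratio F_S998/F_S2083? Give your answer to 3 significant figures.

Wien's law: T_S998/T_S2083 = λ_S2083/λ_S998 = 871/1470 = 0.5925.
L_S998/L_S2083 = (R_S998/R_S2083)²(T_S998/T_S2083)⁴ = (0.742)²(0.5925)⁴ = 0.06786.
F_S998/F_S2083 = (L_S998/L_S2083)/(d_S998/d_S2083)² = 0.06786/(2.07)² = 0.01584.

0.0158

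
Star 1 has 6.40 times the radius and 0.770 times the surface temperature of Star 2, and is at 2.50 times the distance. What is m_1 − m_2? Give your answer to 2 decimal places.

L_1/L_2 = (6.40)²(0.770)⁴ = 14.40.
F_1/F_2 = (L_1/L_2)/(d_1/d_2)² = 14.40/6.250 = 2.304.
m_1 − m_2 = −2.5 log₁₀(2.304) = -0.91.

-0.91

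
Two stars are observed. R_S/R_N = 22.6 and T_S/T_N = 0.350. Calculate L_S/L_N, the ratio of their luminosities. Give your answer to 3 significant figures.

From the Stefan–Boltzmann law, L ∝ R²T⁴, so
L_S/L_N = (R_S/R_N)² (T_S/T_N)⁴ = (22.6)² × (0.350)⁴ = 510.8 × 0.01501 = 7.665.

7.66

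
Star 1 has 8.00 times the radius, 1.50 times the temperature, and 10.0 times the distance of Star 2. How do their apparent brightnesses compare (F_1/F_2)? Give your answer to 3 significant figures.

L_1/L_2 = (R_1/R_2)²(T_1/T_2)⁴ = (8.00)² × (1.50)⁴ = 324.0.
F_1/F_2 = (L_1/L_2)/(d_1/d_2)² = 324.0 / (10.0)² = 3.240.

3.24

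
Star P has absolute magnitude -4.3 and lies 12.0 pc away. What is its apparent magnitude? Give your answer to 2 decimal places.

-3.90

m = M + 5 log₁₀(d/10 pc) = -4.3 + 5 log₁₀(12.0/10)
  = -4.3 + 5 × 0.079 = -4.3 + 0.40 = -3.90.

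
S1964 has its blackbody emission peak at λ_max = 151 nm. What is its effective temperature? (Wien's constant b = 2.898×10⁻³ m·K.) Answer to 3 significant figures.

1.92×10^4 K

T = b/λ_max = 2.898×10⁻³ / (151×10⁻⁹) = 1.919×10^4 K.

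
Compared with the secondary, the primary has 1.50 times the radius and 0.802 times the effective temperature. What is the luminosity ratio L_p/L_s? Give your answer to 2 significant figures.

From the Stefan–Boltzmann law, L ∝ R²T⁴, so
L_p/L_s = (R_p/R_s)² (T_p/T_s)⁴ = (1.50)² × (0.802)⁴ = 2.250 × 0.4137 = 0.9309.

0.93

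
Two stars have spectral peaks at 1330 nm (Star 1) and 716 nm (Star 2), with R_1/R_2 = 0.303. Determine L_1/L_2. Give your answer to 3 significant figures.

Wien's law gives T ∝ 1/λ_max, so T_1/T_2 = λ_2/λ_1 = 716/1330 = 0.5383.
Then L ∝ R²T⁴ gives L_1/L_2 = (0.303)² × (0.5383)⁴ = 0.09181 × 0.08399 = 0.007711.

0.00771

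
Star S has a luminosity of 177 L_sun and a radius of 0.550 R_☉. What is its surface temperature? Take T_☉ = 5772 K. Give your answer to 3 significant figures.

2.84×10^4 K

T/T_☉ = (L/L_☉)^(1/4) / (R/R_☉)^(1/2)
T = 5772 × (177)^(1/4) / √(0.550) = 5772 × 3.647 / 0.7416 = 2.839×10^4 K.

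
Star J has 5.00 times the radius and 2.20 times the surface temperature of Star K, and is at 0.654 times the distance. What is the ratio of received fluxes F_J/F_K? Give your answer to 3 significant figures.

1.37×10^3

L_J/L_K = (R_J/R_K)²(T_J/T_K)⁴ = (5.00)² × (2.20)⁴ = 585.6.
F_J/F_K = (L_J/L_K)/(d_J/d_K)² = 585.6 / (0.654)² = 1369.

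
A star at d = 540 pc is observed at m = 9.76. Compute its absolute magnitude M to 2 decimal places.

M = m − 5 log₁₀(d/10 pc) = 9.76 − 5 log₁₀(540/10)
  = 9.76 − 5 × 1.732 = 9.76 − 8.66 = 1.10.

1.10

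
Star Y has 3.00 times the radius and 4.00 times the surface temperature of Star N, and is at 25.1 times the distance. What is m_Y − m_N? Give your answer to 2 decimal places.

-1.41

L_Y/L_N = (3.00)²(4.00)⁴ = 2304.
F_Y/F_N = (L_Y/L_N)/(d_Y/d_N)² = 2304/630.0 = 3.657.
m_Y − m_N = −2.5 log₁₀(3.657) = -1.41.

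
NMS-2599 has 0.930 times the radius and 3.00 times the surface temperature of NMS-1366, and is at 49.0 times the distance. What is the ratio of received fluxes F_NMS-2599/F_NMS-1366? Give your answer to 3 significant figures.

0.0292

L_NMS-2599/L_NMS-1366 = (R_NMS-2599/R_NMS-1366)²(T_NMS-2599/T_NMS-1366)⁴ = (0.930)² × (3.00)⁴ = 70.06.
F_NMS-2599/F_NMS-1366 = (L_NMS-2599/L_NMS-1366)/(d_NMS-2599/d_NMS-1366)² = 70.06 / (49.0)² = 0.02918.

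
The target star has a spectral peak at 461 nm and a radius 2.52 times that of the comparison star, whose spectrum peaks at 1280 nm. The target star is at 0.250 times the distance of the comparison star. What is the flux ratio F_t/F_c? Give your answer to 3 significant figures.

6.04×10^3

Wien's law: T_t/T_c = λ_c/λ_t = 1280/461 = 2.777.
L_t/L_c = (R_t/R_c)²(T_t/T_c)⁴ = (2.52)²(2.777)⁴ = 377.4.
F_t/F_c = (L_t/L_c)/(d_t/d_c)² = 377.4/(0.250)² = 6039.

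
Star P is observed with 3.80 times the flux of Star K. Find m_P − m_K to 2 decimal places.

-1.45

m_P − m_K = −2.5 log₁₀(F_P/F_K) = −2.5 log₁₀(3.80) = −2.5 × (0.580) = -1.449.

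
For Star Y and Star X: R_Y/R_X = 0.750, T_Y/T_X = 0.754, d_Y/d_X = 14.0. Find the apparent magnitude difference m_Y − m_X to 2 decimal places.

L_Y/L_X = (0.750)²(0.754)⁴ = 0.1818.
F_Y/F_X = (L_Y/L_X)/(d_Y/d_X)² = 0.1818/196.0 = 9.276×10^-4.
m_Y − m_X = −2.5 log₁₀(9.276×10^-4) = 7.58.

7.58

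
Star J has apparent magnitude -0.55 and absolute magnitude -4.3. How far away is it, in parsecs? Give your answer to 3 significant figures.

56.2 pc

m − M = 5 log₁₀(d/10 pc)
-0.55 − (-4.3) = 3.75 = 5 log₁₀(d/10)
d = 10 × 10^(3.75/5) = 10 × 10^0.750 = 56.23 pc.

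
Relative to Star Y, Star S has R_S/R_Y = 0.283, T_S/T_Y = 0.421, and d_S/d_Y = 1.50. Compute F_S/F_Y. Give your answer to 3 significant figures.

L_S/L_Y = (R_S/R_Y)²(T_S/T_Y)⁴ = (0.283)² × (0.421)⁴ = 0.002516.
F_S/F_Y = (L_S/L_Y)/(d_S/d_Y)² = 0.002516 / (1.50)² = 0.001118.

0.00112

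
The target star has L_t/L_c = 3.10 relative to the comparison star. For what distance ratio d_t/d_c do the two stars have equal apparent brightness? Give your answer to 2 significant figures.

Equal flux requires L_t/d_t² = L_c/d_c², so d_t/d_c = √(L_t/L_c)
= √(3.10) = 1.761.

1.8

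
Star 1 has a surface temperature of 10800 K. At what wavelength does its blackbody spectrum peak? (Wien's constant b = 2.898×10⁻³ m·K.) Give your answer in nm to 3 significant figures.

λ_max = b/T = 2.898×10⁻³ / 10800 = 2.68×10^-7 m = 268.3 nm.

268 nm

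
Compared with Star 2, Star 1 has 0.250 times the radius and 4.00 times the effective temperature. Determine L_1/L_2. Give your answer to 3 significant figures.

16.0

From the Stefan–Boltzmann law, L ∝ R²T⁴, so
L_1/L_2 = (R_1/R_2)² (T_1/T_2)⁴ = (0.250)² × (4.00)⁴ = 0.06250 × 256.0 = 16.00.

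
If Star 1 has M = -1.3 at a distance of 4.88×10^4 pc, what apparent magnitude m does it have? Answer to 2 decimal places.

m = M + 5 log₁₀(d/10 pc) = -1.3 + 5 log₁₀(4.88×10^4/10)
  = -1.3 + 5 × 3.688 = -1.3 + 18.44 = 17.14.

17.14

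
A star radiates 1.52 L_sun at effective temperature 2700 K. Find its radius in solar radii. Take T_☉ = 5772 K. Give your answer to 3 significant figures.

R/R_☉ = √(L/L_☉) / (T/T_☉)² = √(1.52) / (0.4678)²
       = 1.233 / 0.2188 = 5.634.

5.63 solar radii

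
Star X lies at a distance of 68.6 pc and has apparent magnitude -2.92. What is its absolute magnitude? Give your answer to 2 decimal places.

M = m − 5 log₁₀(d/10 pc) = -2.92 − 5 log₁₀(68.6/10)
  = -2.92 − 5 × 0.836 = -2.92 − 4.18 = -7.10.

-7.10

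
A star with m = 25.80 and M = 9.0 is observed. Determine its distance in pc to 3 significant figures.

m − M = 5 log₁₀(d/10 pc)
25.80 − (9.0) = 16.80 = 5 log₁₀(d/10)
d = 10 × 10^(16.80/5) = 10 × 10^3.360 = 2.291×10^4 pc.

2.29×10^4 pc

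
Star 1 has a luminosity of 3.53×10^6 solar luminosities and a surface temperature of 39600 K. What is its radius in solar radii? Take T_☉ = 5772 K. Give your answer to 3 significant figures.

39.9 solar radii

R/R_☉ = √(L/L_☉) / (T/T_☉)² = √(3.53×10^6) / (6.861)²
       = 1879 / 47.07 = 39.92.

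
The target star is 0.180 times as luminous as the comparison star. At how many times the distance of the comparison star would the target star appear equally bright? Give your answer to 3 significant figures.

0.424

Equal flux requires L_t/d_t² = L_c/d_c², so d_t/d_c = √(L_t/L_c)
= √(0.180) = 0.4243.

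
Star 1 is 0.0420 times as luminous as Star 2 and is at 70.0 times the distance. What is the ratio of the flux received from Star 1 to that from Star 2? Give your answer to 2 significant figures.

8.6×10^-6

F = L/(4πd²), so F_1/F_2 = (L_1/L_2) / (d_1/d_2)²
= 0.0420 / (70.0)² = 0.0420 / 4900 = 8.571×10^-6.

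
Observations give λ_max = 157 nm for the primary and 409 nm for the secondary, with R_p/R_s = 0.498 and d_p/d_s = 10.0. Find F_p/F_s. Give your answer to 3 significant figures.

0.114

Wien's law: T_p/T_s = λ_s/λ_p = 409/157 = 2.605.
L_p/L_s = (R_p/R_s)²(T_p/T_s)⁴ = (0.498)²(2.605)⁴ = 11.42.
F_p/F_s = (L_p/L_s)/(d_p/d_s)² = 11.42/(10.0)² = 0.1142.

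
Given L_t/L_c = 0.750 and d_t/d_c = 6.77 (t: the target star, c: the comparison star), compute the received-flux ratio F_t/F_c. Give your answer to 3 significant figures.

F = L/(4πd²), so F_t/F_c = (L_t/L_c) / (d_t/d_c)²
= 0.750 / (6.77)² = 0.750 / 45.83 = 0.01636.

0.0164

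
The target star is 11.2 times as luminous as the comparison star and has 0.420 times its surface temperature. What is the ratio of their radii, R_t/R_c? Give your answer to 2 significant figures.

19

L ∝ R²T⁴ gives R ∝ √L / T², so
R_t/R_c = √(11.2) / (0.420)² = 3.347 / 0.1764 = 18.97.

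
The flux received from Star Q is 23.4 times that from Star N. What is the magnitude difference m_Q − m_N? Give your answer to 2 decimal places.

m_Q − m_N = −2.5 log₁₀(F_Q/F_N) = −2.5 log₁₀(23.4) = −2.5 × (1.369) = -3.423.

-3.42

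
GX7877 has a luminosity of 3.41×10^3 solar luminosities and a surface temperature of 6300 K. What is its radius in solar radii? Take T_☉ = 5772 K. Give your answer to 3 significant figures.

R/R_☉ = √(L/L_☉) / (T/T_☉)² = √(3.41×10^3) / (1.091)²
       = 58.40 / 1.191 = 49.02.

49.0 solar radii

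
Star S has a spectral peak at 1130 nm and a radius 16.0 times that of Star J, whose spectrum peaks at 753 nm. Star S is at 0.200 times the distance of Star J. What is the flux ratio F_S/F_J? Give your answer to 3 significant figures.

1.26×10^3

Wien's law: T_S/T_J = λ_J/λ_S = 753/1130 = 0.6664.
L_S/L_J = (R_S/R_J)²(T_S/T_J)⁴ = (16.0)²(0.6664)⁴ = 50.48.
F_S/F_J = (L_S/L_J)/(d_S/d_J)² = 50.48/(0.200)² = 1262.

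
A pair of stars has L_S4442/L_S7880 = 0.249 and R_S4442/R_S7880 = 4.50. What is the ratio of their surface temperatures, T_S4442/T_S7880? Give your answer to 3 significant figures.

L ∝ R²T⁴ gives T ∝ (L/R²)^(1/4), so
T_S4442/T_S7880 = (0.249 / 4.50²)^(1/4) = (0.01230)^(1/4) = 0.3330.

0.333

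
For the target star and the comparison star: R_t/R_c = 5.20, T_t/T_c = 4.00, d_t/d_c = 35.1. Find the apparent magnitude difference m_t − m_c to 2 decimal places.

L_t/L_c = (5.20)²(4.00)⁴ = 6922.
F_t/F_c = (L_t/L_c)/(d_t/d_c)² = 6922/1232 = 5.619.
m_t − m_c = −2.5 log₁₀(5.619) = -1.87.

-1.87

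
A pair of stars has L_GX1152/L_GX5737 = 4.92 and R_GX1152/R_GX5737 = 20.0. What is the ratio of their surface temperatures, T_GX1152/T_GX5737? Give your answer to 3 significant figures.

L ∝ R²T⁴ gives T ∝ (L/R²)^(1/4), so
T_GX1152/T_GX5737 = (4.92 / 20.0²)^(1/4) = (0.01230)^(1/4) = 0.3330.

0.333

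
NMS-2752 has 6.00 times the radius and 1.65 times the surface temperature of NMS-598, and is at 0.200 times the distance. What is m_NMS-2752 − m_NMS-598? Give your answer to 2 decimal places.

L_NMS-2752/L_NMS-598 = (6.00)²(1.65)⁴ = 266.8.
F_NMS-2752/F_NMS-598 = (L_NMS-2752/L_NMS-598)/(d_NMS-2752/d_NMS-598)² = 266.8/0.04000 = 6671.
m_NMS-2752 − m_NMS-598 = −2.5 log₁₀(6671) = -9.56.

-9.56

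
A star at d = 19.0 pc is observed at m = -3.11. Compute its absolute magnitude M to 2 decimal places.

M = m − 5 log₁₀(d/10 pc) = -3.11 − 5 log₁₀(19.0/10)
  = -3.11 − 5 × 0.279 = -3.11 − 1.39 = -4.50.

-4.50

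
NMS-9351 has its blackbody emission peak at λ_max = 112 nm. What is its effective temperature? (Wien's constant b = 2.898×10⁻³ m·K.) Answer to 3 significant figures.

T = b/λ_max = 2.898×10⁻³ / (112×10⁻⁹) = 2.587×10^4 K.

2.59×10^4 K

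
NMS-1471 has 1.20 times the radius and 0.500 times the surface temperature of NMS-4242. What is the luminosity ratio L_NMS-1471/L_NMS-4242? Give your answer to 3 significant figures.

0.0900

From the Stefan–Boltzmann law, L ∝ R²T⁴, so
L_NMS-1471/L_NMS-4242 = (R_NMS-1471/R_NMS-4242)² (T_NMS-1471/T_NMS-4242)⁴ = (1.20)² × (0.500)⁴ = 1.440 × 0.06250 = 0.09000.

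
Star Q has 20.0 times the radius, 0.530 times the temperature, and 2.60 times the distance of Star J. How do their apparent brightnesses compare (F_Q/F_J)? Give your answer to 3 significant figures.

L_Q/L_J = (R_Q/R_J)²(T_Q/T_J)⁴ = (20.0)² × (0.530)⁴ = 31.56.
F_Q/F_J = (L_Q/L_J)/(d_Q/d_J)² = 31.56 / (2.60)² = 4.669.

4.67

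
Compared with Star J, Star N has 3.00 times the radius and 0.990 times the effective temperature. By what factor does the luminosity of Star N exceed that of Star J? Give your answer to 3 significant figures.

From the Stefan–Boltzmann law, L ∝ R²T⁴, so
L_N/L_J = (R_N/R_J)² (T_N/T_J)⁴ = (3.00)² × (0.990)⁴ = 9.000 × 0.9606 = 8.645.

8.65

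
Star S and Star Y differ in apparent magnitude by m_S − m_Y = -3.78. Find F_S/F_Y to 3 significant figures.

32.5

F_S/F_Y = 10^(−(m_S − m_Y)/2.5) = 10^(3.78/2.5) = 10^1.512 = 32.51.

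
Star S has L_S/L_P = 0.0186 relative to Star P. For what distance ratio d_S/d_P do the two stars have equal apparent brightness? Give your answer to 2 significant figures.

Equal flux requires L_S/d_S² = L_P/d_P², so d_S/d_P = √(L_S/L_P)
= √(0.0186) = 0.1364.

0.14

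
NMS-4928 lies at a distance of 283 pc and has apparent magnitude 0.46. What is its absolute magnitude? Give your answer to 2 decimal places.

M = m − 5 log₁₀(d/10 pc) = 0.46 − 5 log₁₀(283/10)
  = 0.46 − 5 × 1.452 = 0.46 − 7.26 = -6.80.

-6.80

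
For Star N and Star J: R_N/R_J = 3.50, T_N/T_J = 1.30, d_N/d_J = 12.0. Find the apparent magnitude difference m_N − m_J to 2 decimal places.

L_N/L_J = (3.50)²(1.30)⁴ = 34.99.
F_N/F_J = (L_N/L_J)/(d_N/d_J)² = 34.99/144.0 = 0.2430.
m_N − m_J = −2.5 log₁₀(0.2430) = 1.54.

1.54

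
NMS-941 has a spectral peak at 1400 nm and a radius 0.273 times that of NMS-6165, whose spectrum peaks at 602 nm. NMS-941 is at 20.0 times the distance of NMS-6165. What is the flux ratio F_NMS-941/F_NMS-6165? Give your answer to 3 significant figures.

6.37×10^-6

Wien's law: T_NMS-941/T_NMS-6165 = λ_NMS-6165/λ_NMS-941 = 602/1400 = 0.4300.
L_NMS-941/L_NMS-6165 = (R_NMS-941/R_NMS-6165)²(T_NMS-941/T_NMS-6165)⁴ = (0.273)²(0.4300)⁴ = 0.002548.
F_NMS-941/F_NMS-6165 = (L_NMS-941/L_NMS-6165)/(d_NMS-941/d_NMS-6165)² = 0.002548/(20.0)² = 6.370×10^-6.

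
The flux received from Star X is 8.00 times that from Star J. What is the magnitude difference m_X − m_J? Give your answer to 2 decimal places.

m_X − m_J = −2.5 log₁₀(F_X/F_J) = −2.5 log₁₀(8.00) = −2.5 × (0.903) = -2.258.

-2.26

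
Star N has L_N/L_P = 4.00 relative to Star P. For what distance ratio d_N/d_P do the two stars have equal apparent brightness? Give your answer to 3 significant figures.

Equal flux requires L_N/d_N² = L_P/d_P², so d_N/d_P = √(L_N/L_P)
= √(4.00) = 2.000.

2.00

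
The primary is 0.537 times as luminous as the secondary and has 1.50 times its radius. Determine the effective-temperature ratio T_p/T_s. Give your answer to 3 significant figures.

0.699

L ∝ R²T⁴ gives T ∝ (L/R²)^(1/4), so
T_p/T_s = (0.537 / 1.50²)^(1/4) = (0.2387)^(1/4) = 0.6990.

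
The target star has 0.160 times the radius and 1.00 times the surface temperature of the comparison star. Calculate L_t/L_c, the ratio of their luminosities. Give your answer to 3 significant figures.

From the Stefan–Boltzmann law, L ∝ R²T⁴, so
L_t/L_c = (R_t/R_c)² (T_t/T_c)⁴ = (0.160)² × (1.00)⁴ = 0.02560 × 1.000 = 0.02560.

0.0256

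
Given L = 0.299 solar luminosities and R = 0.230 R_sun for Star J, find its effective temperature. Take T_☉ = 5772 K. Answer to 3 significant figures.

8.90×10^3 K

T/T_☉ = (L/L_☉)^(1/4) / (R/R_☉)^(1/2)
T = 5772 × (0.299)^(1/4) / √(0.230) = 5772 × 0.7395 / 0.4796 = 8900 K.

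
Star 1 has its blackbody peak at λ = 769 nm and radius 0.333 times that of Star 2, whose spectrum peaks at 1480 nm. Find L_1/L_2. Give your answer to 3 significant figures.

1.52

Wien's law gives T ∝ 1/λ_max, so T_1/T_2 = λ_2/λ_1 = 1480/769 = 1.925.
Then L ∝ R²T⁴ gives L_1/L_2 = (0.333)² × (1.925)⁴ = 0.1109 × 13.72 = 1.521.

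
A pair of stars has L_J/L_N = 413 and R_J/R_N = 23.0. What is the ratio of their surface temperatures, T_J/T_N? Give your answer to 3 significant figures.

L ∝ R²T⁴ gives T ∝ (L/R²)^(1/4), so
T_J/T_N = (413 / 23.0²)^(1/4) = (0.7807)^(1/4) = 0.9400.

0.940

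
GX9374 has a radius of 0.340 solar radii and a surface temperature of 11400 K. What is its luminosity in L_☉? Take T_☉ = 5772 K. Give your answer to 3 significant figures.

L/L_☉ = (R/R_☉)² (T/T_☉)⁴ = (0.340)² × (11400/5772)⁴
       = 0.1156 × (1.975)⁴ = 0.1156 × 15.22 = 1.759.

1.76 L_☉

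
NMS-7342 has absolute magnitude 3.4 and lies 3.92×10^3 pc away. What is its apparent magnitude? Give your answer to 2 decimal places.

m = M + 5 log₁₀(d/10 pc) = 3.4 + 5 log₁₀(3.92×10^3/10)
  = 3.4 + 5 × 2.593 = 3.4 + 12.97 = 16.37.

16.37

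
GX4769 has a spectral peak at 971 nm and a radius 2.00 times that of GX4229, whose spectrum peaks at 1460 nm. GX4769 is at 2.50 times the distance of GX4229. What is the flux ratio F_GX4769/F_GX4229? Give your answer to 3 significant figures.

3.27

Wien's law: T_GX4769/T_GX4229 = λ_GX4229/λ_GX4769 = 1460/971 = 1.504.
L_GX4769/L_GX4229 = (R_GX4769/R_GX4229)²(T_GX4769/T_GX4229)⁴ = (2.00)²(1.504)⁴ = 20.45.
F_GX4769/F_GX4229 = (L_GX4769/L_GX4229)/(d_GX4769/d_GX4229)² = 20.45/(2.50)² = 3.271.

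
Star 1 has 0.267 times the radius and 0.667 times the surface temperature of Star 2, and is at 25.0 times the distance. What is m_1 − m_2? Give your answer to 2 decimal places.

L_1/L_2 = (0.267)²(0.667)⁴ = 0.01411.
F_1/F_2 = (L_1/L_2)/(d_1/d_2)² = 0.01411/625.0 = 2.258×10^-5.
m_1 − m_2 = −2.5 log₁₀(2.258×10^-5) = 11.62.

11.62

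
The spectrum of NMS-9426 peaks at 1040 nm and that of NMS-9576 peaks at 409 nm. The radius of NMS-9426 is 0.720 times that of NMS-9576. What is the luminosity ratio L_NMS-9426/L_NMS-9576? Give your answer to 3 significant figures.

0.0124

Wien's law gives T ∝ 1/λ_max, so T_NMS-9426/T_NMS-9576 = λ_NMS-9576/λ_NMS-9426 = 409/1040 = 0.3933.
Then L ∝ R²T⁴ gives L_NMS-9426/L_NMS-9576 = (0.720)² × (0.3933)⁴ = 0.5184 × 0.02392 = 0.01240.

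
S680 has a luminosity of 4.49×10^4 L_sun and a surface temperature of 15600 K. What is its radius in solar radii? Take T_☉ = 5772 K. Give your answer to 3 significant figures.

R/R_☉ = √(L/L_☉) / (T/T_☉)² = √(4.49×10^4) / (2.703)²
       = 211.9 / 7.305 = 29.01.

29.0 solar radii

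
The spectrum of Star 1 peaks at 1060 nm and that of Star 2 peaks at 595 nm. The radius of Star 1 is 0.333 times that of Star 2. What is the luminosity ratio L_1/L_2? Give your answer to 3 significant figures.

Wien's law gives T ∝ 1/λ_max, so T_1/T_2 = λ_2/λ_1 = 595/1060 = 0.5613.
Then L ∝ R²T⁴ gives L_1/L_2 = (0.333)² × (0.5613)⁴ = 0.1109 × 0.09928 = 0.01101.

0.0110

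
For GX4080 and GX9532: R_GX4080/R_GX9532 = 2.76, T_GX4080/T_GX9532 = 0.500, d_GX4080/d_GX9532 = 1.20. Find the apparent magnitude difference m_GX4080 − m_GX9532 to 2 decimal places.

1.20

L_GX4080/L_GX9532 = (2.76)²(0.500)⁴ = 0.4761.
F_GX4080/F_GX9532 = (L_GX4080/L_GX9532)/(d_GX4080/d_GX9532)² = 0.4761/1.440 = 0.3306.
m_GX4080 − m_GX9532 = −2.5 log₁₀(0.3306) = 1.20.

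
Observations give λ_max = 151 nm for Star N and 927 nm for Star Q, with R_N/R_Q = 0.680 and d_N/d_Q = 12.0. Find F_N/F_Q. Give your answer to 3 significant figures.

Wien's law: T_N/T_Q = λ_Q/λ_N = 927/151 = 6.139.
L_N/L_Q = (R_N/R_Q)²(T_N/T_Q)⁴ = (0.680)²(6.139)⁴ = 656.8.
F_N/F_Q = (L_N/L_Q)/(d_N/d_Q)² = 656.8/(12.0)² = 4.561.

4.56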